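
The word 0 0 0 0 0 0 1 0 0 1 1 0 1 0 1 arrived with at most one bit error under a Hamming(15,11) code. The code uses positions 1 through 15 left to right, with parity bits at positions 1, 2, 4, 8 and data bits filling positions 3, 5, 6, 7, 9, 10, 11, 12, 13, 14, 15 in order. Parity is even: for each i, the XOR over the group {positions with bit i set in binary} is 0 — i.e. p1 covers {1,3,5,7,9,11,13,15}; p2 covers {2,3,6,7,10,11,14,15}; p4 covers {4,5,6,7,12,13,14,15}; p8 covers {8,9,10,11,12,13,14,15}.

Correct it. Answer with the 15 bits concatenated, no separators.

s1 (pos 1,3,5,7,9,11,13,15): 0⊕0⊕0⊕1⊕0⊕1⊕1⊕1 = 0
s2 (pos 2,3,6,7,10,11,14,15): 0⊕0⊕0⊕1⊕1⊕1⊕0⊕1 = 0
s4 (pos 4,5,6,7,12,13,14,15): 0⊕0⊕0⊕1⊕0⊕1⊕0⊕1 = 1
s8 (pos 8,9,10,11,12,13,14,15): 0⊕0⊕1⊕1⊕0⊕1⊕0⊕1 = 0
Syndrome s8…s1 = 0100 → error at position 4.
Flip position 4: 000000100110101 → 000100100110101

000100100110101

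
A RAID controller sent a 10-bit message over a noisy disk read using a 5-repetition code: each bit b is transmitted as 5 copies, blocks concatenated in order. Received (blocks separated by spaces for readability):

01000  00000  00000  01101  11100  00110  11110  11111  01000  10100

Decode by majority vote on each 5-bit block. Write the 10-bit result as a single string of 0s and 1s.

0001101100

Block 1 (01000): 1 one → 0
Block 2 (00000): 0 ones → 0
Block 3 (00000): 0 ones → 0
Block 4 (01101): 3 ones → 1
Block 5 (11100): 3 ones → 1
Block 6 (00110): 2 ones → 0
Block 7 (11110): 4 ones → 1
Block 8 (11111): 5 ones → 1
Block 9 (01000): 1 one → 0
Block 10 (10100): 2 ones → 0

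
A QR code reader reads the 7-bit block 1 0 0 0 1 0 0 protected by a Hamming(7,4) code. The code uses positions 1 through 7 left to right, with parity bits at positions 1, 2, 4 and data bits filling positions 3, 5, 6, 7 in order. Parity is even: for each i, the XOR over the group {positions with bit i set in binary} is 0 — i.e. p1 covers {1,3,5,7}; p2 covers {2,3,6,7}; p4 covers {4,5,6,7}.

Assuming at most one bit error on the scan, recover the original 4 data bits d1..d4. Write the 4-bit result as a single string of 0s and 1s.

0100

s1 (pos 1,3,5,7): 1⊕0⊕1⊕0 = 0
s2 (pos 2,3,6,7): 0⊕0⊕0⊕0 = 0
s4 (pos 4,5,6,7): 0⊕1⊕0⊕0 = 1
Syndrome s4…s1 = 100 → error at position 4.
Flip position 4: 1000100 → 1001100
Read data bits from positions 3,5,6,7: 0100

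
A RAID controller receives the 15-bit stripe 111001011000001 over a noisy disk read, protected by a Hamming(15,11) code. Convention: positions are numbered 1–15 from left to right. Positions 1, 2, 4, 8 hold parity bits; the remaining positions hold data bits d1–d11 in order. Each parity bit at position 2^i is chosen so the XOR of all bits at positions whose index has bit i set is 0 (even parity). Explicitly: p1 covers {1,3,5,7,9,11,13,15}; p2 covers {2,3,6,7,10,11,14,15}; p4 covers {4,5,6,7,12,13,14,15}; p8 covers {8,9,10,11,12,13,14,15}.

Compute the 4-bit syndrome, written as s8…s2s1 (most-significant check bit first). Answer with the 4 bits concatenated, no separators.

s1 (pos 1,3,5,7,9,11,13,15): 1⊕1⊕0⊕0⊕1⊕0⊕0⊕1 = 0
s2 (pos 2,3,6,7,10,11,14,15): 1⊕1⊕1⊕0⊕0⊕0⊕0⊕1 = 0
s4 (pos 4,5,6,7,12,13,14,15): 0⊕0⊕1⊕0⊕0⊕0⊕0⊕1 = 0
s8 (pos 8,9,10,11,12,13,14,15): 1⊕1⊕0⊕0⊕0⊕0⊕0⊕1 = 1
Syndrome s8…s1 = 1000 → error at position 8.

1000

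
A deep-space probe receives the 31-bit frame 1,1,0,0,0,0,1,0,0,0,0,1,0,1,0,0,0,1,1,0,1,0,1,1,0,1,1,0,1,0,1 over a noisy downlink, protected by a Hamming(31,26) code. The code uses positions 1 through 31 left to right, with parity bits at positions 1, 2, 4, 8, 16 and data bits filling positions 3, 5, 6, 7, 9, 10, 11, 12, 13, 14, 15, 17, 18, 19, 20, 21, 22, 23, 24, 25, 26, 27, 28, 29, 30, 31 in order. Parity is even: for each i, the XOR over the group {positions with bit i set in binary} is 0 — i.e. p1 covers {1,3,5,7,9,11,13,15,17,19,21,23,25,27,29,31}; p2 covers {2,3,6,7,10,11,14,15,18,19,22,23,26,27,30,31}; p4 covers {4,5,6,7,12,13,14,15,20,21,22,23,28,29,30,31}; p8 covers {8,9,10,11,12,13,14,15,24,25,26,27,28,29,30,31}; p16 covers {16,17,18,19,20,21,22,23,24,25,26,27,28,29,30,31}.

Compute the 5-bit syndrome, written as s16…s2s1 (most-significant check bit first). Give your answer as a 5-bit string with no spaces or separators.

s1 (pos 1,3,5,7,9,11,13,15,17,19,21,23,25,27,29,31): 1⊕0⊕0⊕1⊕0⊕0⊕0⊕0⊕0⊕1⊕1⊕1⊕0⊕1⊕1⊕1 = 0
s2 (pos 2,3,6,7,10,11,14,15,18,19,22,23,26,27,30,31): 1⊕0⊕0⊕1⊕0⊕0⊕1⊕0⊕1⊕1⊕0⊕1⊕1⊕1⊕0⊕1 = 1
s4 (pos 4,5,6,7,12,13,14,15,20,21,22,23,28,29,30,31): 0⊕0⊕0⊕1⊕1⊕0⊕1⊕0⊕0⊕1⊕0⊕1⊕0⊕1⊕0⊕1 = 1
s8 (pos 8,9,10,11,12,13,14,15,24,25,26,27,28,29,30,31): 0⊕0⊕0⊕0⊕1⊕0⊕1⊕0⊕1⊕0⊕1⊕1⊕0⊕1⊕0⊕1 = 1
s16 (pos 16,17,18,19,20,21,22,23,24,25,26,27,28,29,30,31): 0⊕0⊕1⊕1⊕0⊕1⊕0⊕1⊕1⊕0⊕1⊕1⊕0⊕1⊕0⊕1 = 1
Syndrome s16…s1 = 11110 → error at position 30.

11110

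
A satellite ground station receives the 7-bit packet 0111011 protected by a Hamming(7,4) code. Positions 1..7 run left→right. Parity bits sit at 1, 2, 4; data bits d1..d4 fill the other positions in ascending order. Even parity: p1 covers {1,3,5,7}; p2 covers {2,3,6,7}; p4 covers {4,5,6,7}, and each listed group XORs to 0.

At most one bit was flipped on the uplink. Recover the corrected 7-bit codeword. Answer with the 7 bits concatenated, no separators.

s1 (pos 1,3,5,7): 0⊕1⊕0⊕1 = 0
s2 (pos 2,3,6,7): 1⊕1⊕1⊕1 = 0
s4 (pos 4,5,6,7): 1⊕0⊕1⊕1 = 1
Syndrome s4…s1 = 100 → error at position 4.
Flip position 4: 0111011 → 0110011

0110011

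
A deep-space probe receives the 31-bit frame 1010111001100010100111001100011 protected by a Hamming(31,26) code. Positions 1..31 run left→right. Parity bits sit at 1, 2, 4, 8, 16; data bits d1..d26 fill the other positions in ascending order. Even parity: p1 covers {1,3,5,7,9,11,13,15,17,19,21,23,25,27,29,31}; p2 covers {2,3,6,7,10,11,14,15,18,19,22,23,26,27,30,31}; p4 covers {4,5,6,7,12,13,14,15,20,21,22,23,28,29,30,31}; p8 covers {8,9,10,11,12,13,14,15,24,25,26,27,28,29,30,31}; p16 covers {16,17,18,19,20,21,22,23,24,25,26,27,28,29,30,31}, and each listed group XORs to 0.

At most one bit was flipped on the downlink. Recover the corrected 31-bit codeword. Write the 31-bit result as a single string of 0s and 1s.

1010111001110010100111001100011

s1 (pos 1,3,5,7,9,11,13,15,17,19,21,23,25,27,29,31): 1⊕1⊕1⊕1⊕0⊕1⊕0⊕1⊕1⊕0⊕1⊕0⊕1⊕0⊕0⊕1 = 0
s2 (pos 2,3,6,7,10,11,14,15,18,19,22,23,26,27,30,31): 0⊕1⊕1⊕1⊕1⊕1⊕0⊕1⊕0⊕0⊕1⊕0⊕1⊕0⊕1⊕1 = 0
s4 (pos 4,5,6,7,12,13,14,15,20,21,22,23,28,29,30,31): 0⊕1⊕1⊕1⊕0⊕0⊕0⊕1⊕1⊕1⊕1⊕0⊕0⊕0⊕1⊕1 = 1
s8 (pos 8,9,10,11,12,13,14,15,24,25,26,27,28,29,30,31): 0⊕0⊕1⊕1⊕0⊕0⊕0⊕1⊕0⊕1⊕1⊕0⊕0⊕0⊕1⊕1 = 1
s16 (pos 16,17,18,19,20,21,22,23,24,25,26,27,28,29,30,31): 0⊕1⊕0⊕0⊕1⊕1⊕1⊕0⊕0⊕1⊕1⊕0⊕0⊕0⊕1⊕1 = 0
Syndrome s16…s1 = 01100 → error at position 12.
Flip position 12: 1010111001100010100111001100011 → 1010111001110010100111001100011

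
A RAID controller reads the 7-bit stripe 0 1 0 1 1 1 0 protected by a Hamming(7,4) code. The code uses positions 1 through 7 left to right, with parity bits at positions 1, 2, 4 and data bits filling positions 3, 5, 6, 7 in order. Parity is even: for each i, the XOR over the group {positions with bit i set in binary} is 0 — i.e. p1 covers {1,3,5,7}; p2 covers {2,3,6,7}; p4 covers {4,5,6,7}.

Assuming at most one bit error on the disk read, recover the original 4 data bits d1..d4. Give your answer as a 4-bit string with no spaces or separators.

0010

s1 (pos 1,3,5,7): 0⊕0⊕1⊕0 = 1
s2 (pos 2,3,6,7): 1⊕0⊕1⊕0 = 0
s4 (pos 4,5,6,7): 1⊕1⊕1⊕0 = 1
Syndrome s4…s1 = 101 → error at position 5.
Flip position 5: 0101110 → 0101010
Read data bits from positions 3,5,6,7: 0010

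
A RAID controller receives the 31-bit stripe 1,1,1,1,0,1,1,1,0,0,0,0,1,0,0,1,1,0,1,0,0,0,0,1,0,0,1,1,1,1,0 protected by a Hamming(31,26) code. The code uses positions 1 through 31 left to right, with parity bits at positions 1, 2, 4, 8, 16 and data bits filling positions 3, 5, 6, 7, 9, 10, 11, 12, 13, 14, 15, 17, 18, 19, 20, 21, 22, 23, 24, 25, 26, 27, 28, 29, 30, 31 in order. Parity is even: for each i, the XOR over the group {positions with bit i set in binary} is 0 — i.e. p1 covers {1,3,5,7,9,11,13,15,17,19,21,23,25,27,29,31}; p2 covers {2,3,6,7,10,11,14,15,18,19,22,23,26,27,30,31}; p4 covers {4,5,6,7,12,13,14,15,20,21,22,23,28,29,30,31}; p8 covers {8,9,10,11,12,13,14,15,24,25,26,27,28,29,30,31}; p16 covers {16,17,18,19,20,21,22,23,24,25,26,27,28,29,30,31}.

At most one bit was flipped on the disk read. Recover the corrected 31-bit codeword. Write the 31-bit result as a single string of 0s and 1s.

1111011100001101101000010011110

s1 (pos 1,3,5,7,9,11,13,15,17,19,21,23,25,27,29,31): 1⊕1⊕0⊕1⊕0⊕0⊕1⊕0⊕1⊕1⊕0⊕0⊕0⊕1⊕1⊕0 = 0
s2 (pos 2,3,6,7,10,11,14,15,18,19,22,23,26,27,30,31): 1⊕1⊕1⊕1⊕0⊕0⊕0⊕0⊕0⊕1⊕0⊕0⊕0⊕1⊕1⊕0 = 1
s4 (pos 4,5,6,7,12,13,14,15,20,21,22,23,28,29,30,31): 1⊕0⊕1⊕1⊕0⊕1⊕0⊕0⊕0⊕0⊕0⊕0⊕1⊕1⊕1⊕0 = 1
s8 (pos 8,9,10,11,12,13,14,15,24,25,26,27,28,29,30,31): 1⊕0⊕0⊕0⊕0⊕1⊕0⊕0⊕1⊕0⊕0⊕1⊕1⊕1⊕1⊕0 = 1
s16 (pos 16,17,18,19,20,21,22,23,24,25,26,27,28,29,30,31): 1⊕1⊕0⊕1⊕0⊕0⊕0⊕0⊕1⊕0⊕0⊕1⊕1⊕1⊕1⊕0 = 0
Syndrome s16…s1 = 01110 → error at position 14.
Flip position 14: 1111011100001001101000010011110 → 1111011100001101101000010011110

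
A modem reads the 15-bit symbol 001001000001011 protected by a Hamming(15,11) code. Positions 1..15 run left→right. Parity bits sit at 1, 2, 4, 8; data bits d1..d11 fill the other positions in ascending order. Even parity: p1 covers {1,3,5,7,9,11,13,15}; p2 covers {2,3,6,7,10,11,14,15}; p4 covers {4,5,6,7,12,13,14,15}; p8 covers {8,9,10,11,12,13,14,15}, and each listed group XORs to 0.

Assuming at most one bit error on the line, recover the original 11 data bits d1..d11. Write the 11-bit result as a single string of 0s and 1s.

s1 (pos 1,3,5,7,9,11,13,15): 0⊕1⊕0⊕0⊕0⊕0⊕0⊕1 = 0
s2 (pos 2,3,6,7,10,11,14,15): 0⊕1⊕1⊕0⊕0⊕0⊕1⊕1 = 0
s4 (pos 4,5,6,7,12,13,14,15): 0⊕0⊕1⊕0⊕1⊕0⊕1⊕1 = 0
s8 (pos 8,9,10,11,12,13,14,15): 0⊕0⊕0⊕0⊕1⊕0⊕1⊕1 = 1
Syndrome s8…s1 = 1000 → error at position 8.
Flip position 8: 001001000001011 → 001001010001011
Read data bits from positions 3,5,6,7,9,10,11,12,13,14,15: 10100001011

10100001011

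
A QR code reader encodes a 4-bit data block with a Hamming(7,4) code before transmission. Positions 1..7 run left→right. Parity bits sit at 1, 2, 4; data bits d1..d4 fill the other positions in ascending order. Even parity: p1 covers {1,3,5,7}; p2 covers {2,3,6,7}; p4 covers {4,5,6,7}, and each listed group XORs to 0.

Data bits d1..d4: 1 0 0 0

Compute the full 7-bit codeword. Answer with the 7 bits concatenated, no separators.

1110000

Place data at non-parity positions: p1 p2 1 p4 0 0 0
p1 (pos 1,3,5,7): XOR of data positions = 1⊕0⊕0 = 1
p2 (pos 2,3,6,7): XOR of data positions = 1⊕0⊕0 = 1
p4 (pos 4,5,6,7): XOR of data positions = 0⊕0⊕0 = 0
Codeword: 1110000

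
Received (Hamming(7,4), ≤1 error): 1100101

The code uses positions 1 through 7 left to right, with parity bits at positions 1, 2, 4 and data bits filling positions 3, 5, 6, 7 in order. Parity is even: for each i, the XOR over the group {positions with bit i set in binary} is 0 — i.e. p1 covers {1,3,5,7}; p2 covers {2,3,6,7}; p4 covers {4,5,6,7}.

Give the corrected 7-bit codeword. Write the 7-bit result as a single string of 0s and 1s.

0100101

s1 (pos 1,3,5,7): 1⊕0⊕1⊕1 = 1
s2 (pos 2,3,6,7): 1⊕0⊕0⊕1 = 0
s4 (pos 4,5,6,7): 0⊕1⊕0⊕1 = 0
Syndrome s4…s1 = 001 → error at position 1.
Flip position 1: 1100101 → 0100101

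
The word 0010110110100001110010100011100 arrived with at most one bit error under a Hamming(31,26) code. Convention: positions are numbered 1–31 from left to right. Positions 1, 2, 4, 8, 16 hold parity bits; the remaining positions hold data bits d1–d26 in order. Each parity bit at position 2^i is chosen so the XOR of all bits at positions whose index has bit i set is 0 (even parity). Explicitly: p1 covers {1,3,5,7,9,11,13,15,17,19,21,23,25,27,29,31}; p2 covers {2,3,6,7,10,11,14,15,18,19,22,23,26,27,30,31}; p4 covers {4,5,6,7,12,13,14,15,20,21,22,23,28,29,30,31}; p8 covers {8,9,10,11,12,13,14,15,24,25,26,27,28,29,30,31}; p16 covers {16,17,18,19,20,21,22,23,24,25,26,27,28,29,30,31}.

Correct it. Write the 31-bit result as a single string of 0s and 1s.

1010110110100001110010100011100

s1 (pos 1,3,5,7,9,11,13,15,17,19,21,23,25,27,29,31): 0⊕1⊕1⊕0⊕1⊕1⊕0⊕0⊕1⊕0⊕1⊕1⊕0⊕1⊕1⊕0 = 1
s2 (pos 2,3,6,7,10,11,14,15,18,19,22,23,26,27,30,31): 0⊕1⊕1⊕0⊕0⊕1⊕0⊕0⊕1⊕0⊕0⊕1⊕0⊕1⊕0⊕0 = 0
s4 (pos 4,5,6,7,12,13,14,15,20,21,22,23,28,29,30,31): 0⊕1⊕1⊕0⊕0⊕0⊕0⊕0⊕0⊕1⊕0⊕1⊕1⊕1⊕0⊕0 = 0
s8 (pos 8,9,10,11,12,13,14,15,24,25,26,27,28,29,30,31): 1⊕1⊕0⊕1⊕0⊕0⊕0⊕0⊕0⊕0⊕0⊕1⊕1⊕1⊕0⊕0 = 0
s16 (pos 16,17,18,19,20,21,22,23,24,25,26,27,28,29,30,31): 1⊕1⊕1⊕0⊕0⊕1⊕0⊕1⊕0⊕0⊕0⊕1⊕1⊕1⊕0⊕0 = 0
Syndrome s16…s1 = 00001 → error at position 1.
Flip position 1: 0010110110100001110010100011100 → 1010110110100001110010100011100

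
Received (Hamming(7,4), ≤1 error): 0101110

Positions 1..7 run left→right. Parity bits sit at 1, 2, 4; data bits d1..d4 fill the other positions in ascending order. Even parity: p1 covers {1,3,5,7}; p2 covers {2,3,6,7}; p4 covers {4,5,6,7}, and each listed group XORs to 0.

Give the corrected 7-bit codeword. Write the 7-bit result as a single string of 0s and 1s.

0101010

s1 (pos 1,3,5,7): 0⊕0⊕1⊕0 = 1
s2 (pos 2,3,6,7): 1⊕0⊕1⊕0 = 0
s4 (pos 4,5,6,7): 1⊕1⊕1⊕0 = 1
Syndrome s4…s1 = 101 → error at position 5.
Flip position 5: 0101110 → 0101010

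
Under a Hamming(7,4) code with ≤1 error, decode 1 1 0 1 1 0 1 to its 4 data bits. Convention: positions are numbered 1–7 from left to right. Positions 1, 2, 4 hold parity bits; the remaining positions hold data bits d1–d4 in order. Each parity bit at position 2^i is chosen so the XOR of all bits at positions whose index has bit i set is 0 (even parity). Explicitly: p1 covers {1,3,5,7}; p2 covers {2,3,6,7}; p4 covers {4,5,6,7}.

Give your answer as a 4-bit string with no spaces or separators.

s1 (pos 1,3,5,7): 1⊕0⊕1⊕1 = 1
s2 (pos 2,3,6,7): 1⊕0⊕0⊕1 = 0
s4 (pos 4,5,6,7): 1⊕1⊕0⊕1 = 1
Syndrome s4…s1 = 101 → error at position 5.
Flip position 5: 1101101 → 1101001
Read data bits from positions 3,5,6,7: 0001

0001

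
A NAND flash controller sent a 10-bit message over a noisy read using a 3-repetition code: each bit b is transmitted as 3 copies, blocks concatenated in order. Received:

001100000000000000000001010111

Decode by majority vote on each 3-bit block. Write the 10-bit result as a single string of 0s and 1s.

0000000001

Block 1 (001): 1 one → 0
Block 2 (100): 1 one → 0
Block 3 (000): 0 ones → 0
Block 4 (000): 0 ones → 0
Block 5 (000): 0 ones → 0
Block 6 (000): 0 ones → 0
Block 7 (000): 0 ones → 0
Block 8 (001): 1 one → 0
Block 9 (010): 1 one → 0
Block 10 (111): 3 ones → 1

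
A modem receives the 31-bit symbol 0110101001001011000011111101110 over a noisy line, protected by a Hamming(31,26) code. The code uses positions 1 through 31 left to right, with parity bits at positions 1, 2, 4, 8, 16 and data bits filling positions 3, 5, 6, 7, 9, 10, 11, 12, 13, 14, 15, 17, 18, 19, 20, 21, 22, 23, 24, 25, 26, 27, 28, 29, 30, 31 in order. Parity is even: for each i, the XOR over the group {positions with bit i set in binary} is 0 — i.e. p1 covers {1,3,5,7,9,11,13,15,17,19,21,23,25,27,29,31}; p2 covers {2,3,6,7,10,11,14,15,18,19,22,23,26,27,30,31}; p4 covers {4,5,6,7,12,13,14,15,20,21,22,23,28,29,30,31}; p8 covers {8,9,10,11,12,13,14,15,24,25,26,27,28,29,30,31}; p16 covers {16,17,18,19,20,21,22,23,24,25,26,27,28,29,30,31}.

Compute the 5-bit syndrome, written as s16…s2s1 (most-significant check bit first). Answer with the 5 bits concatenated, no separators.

s1 (pos 1,3,5,7,9,11,13,15,17,19,21,23,25,27,29,31): 0⊕1⊕1⊕1⊕0⊕0⊕1⊕1⊕0⊕0⊕1⊕1⊕1⊕0⊕1⊕0 = 1
s2 (pos 2,3,6,7,10,11,14,15,18,19,22,23,26,27,30,31): 1⊕1⊕0⊕1⊕1⊕0⊕0⊕1⊕0⊕0⊕1⊕1⊕1⊕0⊕1⊕0 = 1
s4 (pos 4,5,6,7,12,13,14,15,20,21,22,23,28,29,30,31): 0⊕1⊕0⊕1⊕0⊕1⊕0⊕1⊕0⊕1⊕1⊕1⊕1⊕1⊕1⊕0 = 0
s8 (pos 8,9,10,11,12,13,14,15,24,25,26,27,28,29,30,31): 0⊕0⊕1⊕0⊕0⊕1⊕0⊕1⊕1⊕1⊕1⊕0⊕1⊕1⊕1⊕0 = 1
s16 (pos 16,17,18,19,20,21,22,23,24,25,26,27,28,29,30,31): 1⊕0⊕0⊕0⊕0⊕1⊕1⊕1⊕1⊕1⊕1⊕0⊕1⊕1⊕1⊕0 = 0
Syndrome s16…s1 = 01011 → error at position 11.

01011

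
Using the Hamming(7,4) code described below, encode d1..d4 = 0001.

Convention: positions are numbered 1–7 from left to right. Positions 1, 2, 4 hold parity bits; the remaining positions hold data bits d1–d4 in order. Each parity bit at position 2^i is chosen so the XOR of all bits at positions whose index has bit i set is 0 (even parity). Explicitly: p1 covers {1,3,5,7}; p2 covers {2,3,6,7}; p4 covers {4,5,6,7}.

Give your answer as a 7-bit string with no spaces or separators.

1101001

Place data at non-parity positions: p1 p2 0 p4 0 0 1
p1 (pos 1,3,5,7): XOR of data positions = 0⊕0⊕1 = 1
p2 (pos 2,3,6,7): XOR of data positions = 0⊕0⊕1 = 1
p4 (pos 4,5,6,7): XOR of data positions = 0⊕0⊕1 = 1
Codeword: 1101001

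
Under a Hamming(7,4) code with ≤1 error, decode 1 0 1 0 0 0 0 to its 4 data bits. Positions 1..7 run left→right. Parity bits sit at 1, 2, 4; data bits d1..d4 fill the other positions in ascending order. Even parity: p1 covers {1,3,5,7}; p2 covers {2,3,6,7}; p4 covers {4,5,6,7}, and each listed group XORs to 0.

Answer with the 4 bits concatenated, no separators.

1000

s1 (pos 1,3,5,7): 1⊕1⊕0⊕0 = 0
s2 (pos 2,3,6,7): 0⊕1⊕0⊕0 = 1
s4 (pos 4,5,6,7): 0⊕0⊕0⊕0 = 0
Syndrome s4…s1 = 010 → error at position 2.
Flip position 2: 1010000 → 1110000
Read data bits from positions 3,5,6,7: 1000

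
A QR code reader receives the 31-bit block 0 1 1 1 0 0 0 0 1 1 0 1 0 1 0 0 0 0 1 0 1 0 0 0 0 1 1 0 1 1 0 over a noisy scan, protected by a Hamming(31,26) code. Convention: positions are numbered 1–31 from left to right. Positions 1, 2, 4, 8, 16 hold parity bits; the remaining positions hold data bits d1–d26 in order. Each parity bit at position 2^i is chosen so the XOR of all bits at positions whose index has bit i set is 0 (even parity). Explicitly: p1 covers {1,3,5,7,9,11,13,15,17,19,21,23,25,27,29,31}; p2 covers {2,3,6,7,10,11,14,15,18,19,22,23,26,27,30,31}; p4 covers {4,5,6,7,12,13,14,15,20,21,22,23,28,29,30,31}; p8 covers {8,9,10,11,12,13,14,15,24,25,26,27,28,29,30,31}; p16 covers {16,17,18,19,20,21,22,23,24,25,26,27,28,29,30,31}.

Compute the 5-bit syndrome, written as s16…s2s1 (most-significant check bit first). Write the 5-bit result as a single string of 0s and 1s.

s1 (pos 1,3,5,7,9,11,13,15,17,19,21,23,25,27,29,31): 0⊕1⊕0⊕0⊕1⊕0⊕0⊕0⊕0⊕1⊕1⊕0⊕0⊕1⊕1⊕0 = 0
s2 (pos 2,3,6,7,10,11,14,15,18,19,22,23,26,27,30,31): 1⊕1⊕0⊕0⊕1⊕0⊕1⊕0⊕0⊕1⊕0⊕0⊕1⊕1⊕1⊕0 = 0
s4 (pos 4,5,6,7,12,13,14,15,20,21,22,23,28,29,30,31): 1⊕0⊕0⊕0⊕1⊕0⊕1⊕0⊕0⊕1⊕0⊕0⊕0⊕1⊕1⊕0 = 0
s8 (pos 8,9,10,11,12,13,14,15,24,25,26,27,28,29,30,31): 0⊕1⊕1⊕0⊕1⊕0⊕1⊕0⊕0⊕0⊕1⊕1⊕0⊕1⊕1⊕0 = 0
s16 (pos 16,17,18,19,20,21,22,23,24,25,26,27,28,29,30,31): 0⊕0⊕0⊕1⊕0⊕1⊕0⊕0⊕0⊕0⊕1⊕1⊕0⊕1⊕1⊕0 = 0
Syndrome s16…s1 = 00000 → no error.

00000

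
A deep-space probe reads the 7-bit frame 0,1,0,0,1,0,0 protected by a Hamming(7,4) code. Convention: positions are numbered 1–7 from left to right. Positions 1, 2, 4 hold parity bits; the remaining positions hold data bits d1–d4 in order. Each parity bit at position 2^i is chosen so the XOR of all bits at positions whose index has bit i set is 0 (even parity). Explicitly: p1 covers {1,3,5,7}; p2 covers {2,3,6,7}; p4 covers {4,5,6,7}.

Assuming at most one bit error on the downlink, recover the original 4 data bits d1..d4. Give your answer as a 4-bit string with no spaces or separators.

0101

s1 (pos 1,3,5,7): 0⊕0⊕1⊕0 = 1
s2 (pos 2,3,6,7): 1⊕0⊕0⊕0 = 1
s4 (pos 4,5,6,7): 0⊕1⊕0⊕0 = 1
Syndrome s4…s1 = 111 → error at position 7.
Flip position 7: 0100100 → 0100101
Read data bits from positions 3,5,6,7: 0101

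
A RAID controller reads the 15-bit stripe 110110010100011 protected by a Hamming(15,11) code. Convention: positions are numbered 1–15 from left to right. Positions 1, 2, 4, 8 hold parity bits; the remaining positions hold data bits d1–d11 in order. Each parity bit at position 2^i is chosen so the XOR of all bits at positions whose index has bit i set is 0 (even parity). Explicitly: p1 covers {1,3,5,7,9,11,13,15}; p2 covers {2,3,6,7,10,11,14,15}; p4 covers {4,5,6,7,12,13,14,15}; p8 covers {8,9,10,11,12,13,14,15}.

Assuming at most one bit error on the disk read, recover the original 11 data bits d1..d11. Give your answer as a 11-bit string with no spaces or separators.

s1 (pos 1,3,5,7,9,11,13,15): 1⊕0⊕1⊕0⊕0⊕0⊕0⊕1 = 1
s2 (pos 2,3,6,7,10,11,14,15): 1⊕0⊕0⊕0⊕1⊕0⊕1⊕1 = 0
s4 (pos 4,5,6,7,12,13,14,15): 1⊕1⊕0⊕0⊕0⊕0⊕1⊕1 = 0
s8 (pos 8,9,10,11,12,13,14,15): 1⊕0⊕1⊕0⊕0⊕0⊕1⊕1 = 0
Syndrome s8…s1 = 0001 → error at position 1.
Flip position 1: 110110010100011 → 010110010100011
Read data bits from positions 3,5,6,7,9,10,11,12,13,14,15: 01000100011

01000100011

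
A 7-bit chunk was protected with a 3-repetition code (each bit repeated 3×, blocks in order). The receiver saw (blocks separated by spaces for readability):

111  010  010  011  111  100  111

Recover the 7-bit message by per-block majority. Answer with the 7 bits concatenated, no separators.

1001101

Block 1 (111): 3 ones → 1
Block 2 (010): 1 one → 0
Block 3 (010): 1 one → 0
Block 4 (011): 2 ones → 1
Block 5 (111): 3 ones → 1
Block 6 (100): 1 one → 0
Block 7 (111): 3 ones → 1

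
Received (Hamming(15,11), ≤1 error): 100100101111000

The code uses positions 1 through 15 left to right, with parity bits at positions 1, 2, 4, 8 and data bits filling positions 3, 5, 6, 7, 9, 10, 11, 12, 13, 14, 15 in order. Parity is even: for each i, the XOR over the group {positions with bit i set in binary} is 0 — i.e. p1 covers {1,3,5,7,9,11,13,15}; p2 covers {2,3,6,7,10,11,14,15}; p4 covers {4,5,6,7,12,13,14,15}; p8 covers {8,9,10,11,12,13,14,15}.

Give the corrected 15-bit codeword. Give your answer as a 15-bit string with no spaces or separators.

100101101111000

s1 (pos 1,3,5,7,9,11,13,15): 1⊕0⊕0⊕1⊕1⊕1⊕0⊕0 = 0
s2 (pos 2,3,6,7,10,11,14,15): 0⊕0⊕0⊕1⊕1⊕1⊕0⊕0 = 1
s4 (pos 4,5,6,7,12,13,14,15): 1⊕0⊕0⊕1⊕1⊕0⊕0⊕0 = 1
s8 (pos 8,9,10,11,12,13,14,15): 0⊕1⊕1⊕1⊕1⊕0⊕0⊕0 = 0
Syndrome s8…s1 = 0110 → error at position 6.
Flip position 6: 100100101111000 → 100101101111000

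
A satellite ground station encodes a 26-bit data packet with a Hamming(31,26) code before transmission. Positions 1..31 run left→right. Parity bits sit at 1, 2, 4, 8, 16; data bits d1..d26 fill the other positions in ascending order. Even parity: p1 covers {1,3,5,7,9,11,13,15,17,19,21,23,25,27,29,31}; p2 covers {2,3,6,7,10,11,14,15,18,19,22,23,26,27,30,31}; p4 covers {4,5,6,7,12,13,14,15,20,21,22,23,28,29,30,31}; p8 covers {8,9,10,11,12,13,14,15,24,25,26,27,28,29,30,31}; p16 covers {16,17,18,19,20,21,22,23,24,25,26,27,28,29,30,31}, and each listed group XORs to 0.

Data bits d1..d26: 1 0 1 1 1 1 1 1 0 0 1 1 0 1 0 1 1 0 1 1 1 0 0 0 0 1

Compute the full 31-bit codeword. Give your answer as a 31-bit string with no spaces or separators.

Place data at non-parity positions: p1 p2 1 p4 0 1 1 p8 1 1 1 1 0 0 1 p16 1 0 1 0 1 1 0 1 1 1 0 0 0 0 1
p1 (pos 1,3,5,7,9,11,13,15,17,19,21,23,25,27,29,31): XOR of data positions = 1⊕0⊕1⊕1⊕1⊕0⊕1⊕1⊕1⊕1⊕0⊕1⊕0⊕0⊕1 = 0
p2 (pos 2,3,6,7,10,11,14,15,18,19,22,23,26,27,30,31): XOR of data positions = 1⊕1⊕1⊕1⊕1⊕0⊕1⊕0⊕1⊕1⊕0⊕1⊕0⊕0⊕1 = 0
p4 (pos 4,5,6,7,12,13,14,15,20,21,22,23,28,29,30,31): XOR of data positions = 0⊕1⊕1⊕1⊕0⊕0⊕1⊕0⊕1⊕1⊕0⊕0⊕0⊕0⊕1 = 1
p8 (pos 8,9,10,11,12,13,14,15,24,25,26,27,28,29,30,31): XOR of data positions = 1⊕1⊕1⊕1⊕0⊕0⊕1⊕1⊕1⊕1⊕0⊕0⊕0⊕0⊕1 = 1
p16 (pos 16,17,18,19,20,21,22,23,24,25,26,27,28,29,30,31): XOR of data positions = 1⊕0⊕1⊕0⊕1⊕1⊕0⊕1⊕1⊕1⊕0⊕0⊕0⊕0⊕1 = 0
Codeword: 0011011111110010101011011100001

0011011111110010101011011100001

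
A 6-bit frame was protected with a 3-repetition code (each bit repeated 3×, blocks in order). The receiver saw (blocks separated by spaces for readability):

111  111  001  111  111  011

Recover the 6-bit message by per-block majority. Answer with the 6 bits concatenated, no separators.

110111

Block 1 (111): 3 ones → 1
Block 2 (111): 3 ones → 1
Block 3 (001): 1 one → 0
Block 4 (111): 3 ones → 1
Block 5 (111): 3 ones → 1
Block 6 (011): 2 ones → 1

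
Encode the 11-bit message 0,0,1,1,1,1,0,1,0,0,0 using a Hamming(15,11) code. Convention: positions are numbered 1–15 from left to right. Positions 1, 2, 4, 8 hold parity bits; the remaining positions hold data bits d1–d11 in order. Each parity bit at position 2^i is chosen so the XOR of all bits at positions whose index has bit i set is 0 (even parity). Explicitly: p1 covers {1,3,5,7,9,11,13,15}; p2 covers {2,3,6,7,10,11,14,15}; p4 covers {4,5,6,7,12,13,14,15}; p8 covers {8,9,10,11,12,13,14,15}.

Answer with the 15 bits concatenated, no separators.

Place data at non-parity positions: p1 p2 0 p4 0 1 1 p8 1 1 0 1 0 0 0
p1 (pos 1,3,5,7,9,11,13,15): XOR of data positions = 0⊕0⊕1⊕1⊕0⊕0⊕0 = 0
p2 (pos 2,3,6,7,10,11,14,15): XOR of data positions = 0⊕1⊕1⊕1⊕0⊕0⊕0 = 1
p4 (pos 4,5,6,7,12,13,14,15): XOR of data positions = 0⊕1⊕1⊕1⊕0⊕0⊕0 = 1
p8 (pos 8,9,10,11,12,13,14,15): XOR of data positions = 1⊕1⊕0⊕1⊕0⊕0⊕0 = 1
Codeword: 010101111101000

010101111101000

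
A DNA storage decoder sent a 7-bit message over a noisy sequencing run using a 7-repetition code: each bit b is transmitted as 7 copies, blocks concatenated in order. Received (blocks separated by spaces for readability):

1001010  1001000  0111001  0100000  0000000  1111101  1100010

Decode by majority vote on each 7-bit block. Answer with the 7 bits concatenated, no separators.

Block 1 (1001010): 3 ones → 0
Block 2 (1001000): 2 ones → 0
Block 3 (0111001): 4 ones → 1
Block 4 (0100000): 1 one → 0
Block 5 (0000000): 0 ones → 0
Block 6 (1111101): 6 ones → 1
Block 7 (1100010): 3 ones → 0

0010010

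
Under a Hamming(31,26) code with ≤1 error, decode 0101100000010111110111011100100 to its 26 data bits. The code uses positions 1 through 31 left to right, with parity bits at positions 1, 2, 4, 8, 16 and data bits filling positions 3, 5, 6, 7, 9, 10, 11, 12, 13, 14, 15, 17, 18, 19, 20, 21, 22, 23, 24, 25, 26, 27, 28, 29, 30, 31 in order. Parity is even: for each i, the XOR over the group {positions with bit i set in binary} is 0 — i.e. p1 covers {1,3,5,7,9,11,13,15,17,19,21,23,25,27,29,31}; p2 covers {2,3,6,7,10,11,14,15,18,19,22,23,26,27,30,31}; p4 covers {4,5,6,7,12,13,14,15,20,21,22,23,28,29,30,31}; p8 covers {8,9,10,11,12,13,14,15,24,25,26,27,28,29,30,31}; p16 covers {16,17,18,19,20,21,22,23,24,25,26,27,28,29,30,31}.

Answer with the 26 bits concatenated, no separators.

01000000011110111011100100

s1 (pos 1,3,5,7,9,11,13,15,17,19,21,23,25,27,29,31): 0⊕0⊕1⊕0⊕0⊕0⊕0⊕1⊕1⊕0⊕1⊕0⊕1⊕0⊕1⊕0 = 0
s2 (pos 2,3,6,7,10,11,14,15,18,19,22,23,26,27,30,31): 1⊕0⊕0⊕0⊕0⊕0⊕1⊕1⊕1⊕0⊕1⊕0⊕1⊕0⊕0⊕0 = 0
s4 (pos 4,5,6,7,12,13,14,15,20,21,22,23,28,29,30,31): 1⊕1⊕0⊕0⊕1⊕0⊕1⊕1⊕1⊕1⊕1⊕0⊕0⊕1⊕0⊕0 = 1
s8 (pos 8,9,10,11,12,13,14,15,24,25,26,27,28,29,30,31): 0⊕0⊕0⊕0⊕1⊕0⊕1⊕1⊕1⊕1⊕1⊕0⊕0⊕1⊕0⊕0 = 1
s16 (pos 16,17,18,19,20,21,22,23,24,25,26,27,28,29,30,31): 1⊕1⊕1⊕0⊕1⊕1⊕1⊕0⊕1⊕1⊕1⊕0⊕0⊕1⊕0⊕0 = 0
Syndrome s16…s1 = 01100 → error at position 12.
Flip position 12: 0101100000010111110111011100100 → 0101100000000111110111011100100
Read data bits from positions 3,5,6,7,9,10,11,12,13,14,15,17,18,19,20,21,22,23,24,25,26,27,28,29,30,31: 01000000011110111011100100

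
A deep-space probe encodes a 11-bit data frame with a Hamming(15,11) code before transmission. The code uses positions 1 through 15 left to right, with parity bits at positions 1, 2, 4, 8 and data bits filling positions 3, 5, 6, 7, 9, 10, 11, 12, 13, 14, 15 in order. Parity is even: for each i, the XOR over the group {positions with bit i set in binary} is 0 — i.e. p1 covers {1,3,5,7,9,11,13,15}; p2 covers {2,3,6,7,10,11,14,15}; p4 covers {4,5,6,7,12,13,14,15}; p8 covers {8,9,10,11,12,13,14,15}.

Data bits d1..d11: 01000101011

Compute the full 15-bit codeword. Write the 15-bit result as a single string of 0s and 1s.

Place data at non-parity positions: p1 p2 0 p4 1 0 0 p8 0 1 0 1 0 1 1
p1 (pos 1,3,5,7,9,11,13,15): XOR of data positions = 0⊕1⊕0⊕0⊕0⊕0⊕1 = 0
p2 (pos 2,3,6,7,10,11,14,15): XOR of data positions = 0⊕0⊕0⊕1⊕0⊕1⊕1 = 1
p4 (pos 4,5,6,7,12,13,14,15): XOR of data positions = 1⊕0⊕0⊕1⊕0⊕1⊕1 = 0
p8 (pos 8,9,10,11,12,13,14,15): XOR of data positions = 0⊕1⊕0⊕1⊕0⊕1⊕1 = 0
Codeword: 010010000101011

010010000101011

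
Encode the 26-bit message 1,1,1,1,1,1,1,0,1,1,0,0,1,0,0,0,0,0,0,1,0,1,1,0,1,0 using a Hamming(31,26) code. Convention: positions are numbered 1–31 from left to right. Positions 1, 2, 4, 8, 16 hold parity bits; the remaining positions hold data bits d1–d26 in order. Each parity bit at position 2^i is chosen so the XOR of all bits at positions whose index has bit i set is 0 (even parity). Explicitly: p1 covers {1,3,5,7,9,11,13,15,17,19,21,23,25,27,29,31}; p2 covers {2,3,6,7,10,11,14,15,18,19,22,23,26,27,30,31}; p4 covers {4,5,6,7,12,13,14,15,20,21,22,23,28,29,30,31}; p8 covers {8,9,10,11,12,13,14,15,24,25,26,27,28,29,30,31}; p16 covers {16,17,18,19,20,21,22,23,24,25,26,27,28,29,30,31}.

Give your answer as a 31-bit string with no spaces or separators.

0111111111101101010000001011010

Place data at non-parity positions: p1 p2 1 p4 1 1 1 p8 1 1 1 0 1 1 0 p16 0 1 0 0 0 0 0 0 1 0 1 1 0 1 0
p1 (pos 1,3,5,7,9,11,13,15,17,19,21,23,25,27,29,31): XOR of data positions = 1⊕1⊕1⊕1⊕1⊕1⊕0⊕0⊕0⊕0⊕0⊕1⊕1⊕0⊕0 = 0
p2 (pos 2,3,6,7,10,11,14,15,18,19,22,23,26,27,30,31): XOR of data positions = 1⊕1⊕1⊕1⊕1⊕1⊕0⊕1⊕0⊕0⊕0⊕0⊕1⊕1⊕0 = 1
p4 (pos 4,5,6,7,12,13,14,15,20,21,22,23,28,29,30,31): XOR of data positions = 1⊕1⊕1⊕0⊕1⊕1⊕0⊕0⊕0⊕0⊕0⊕1⊕0⊕1⊕0 = 1
p8 (pos 8,9,10,11,12,13,14,15,24,25,26,27,28,29,30,31): XOR of data positions = 1⊕1⊕1⊕0⊕1⊕1⊕0⊕0⊕1⊕0⊕1⊕1⊕0⊕1⊕0 = 1
p16 (pos 16,17,18,19,20,21,22,23,24,25,26,27,28,29,30,31): XOR of data positions = 0⊕1⊕0⊕0⊕0⊕0⊕0⊕0⊕1⊕0⊕1⊕1⊕0⊕1⊕0 = 1
Codeword: 0111111111101101010000001011010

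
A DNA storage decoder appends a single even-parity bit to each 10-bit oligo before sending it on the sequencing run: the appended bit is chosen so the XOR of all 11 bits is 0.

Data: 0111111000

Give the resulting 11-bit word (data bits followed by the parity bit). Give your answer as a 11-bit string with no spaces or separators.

XOR of the 10 data bits: 0⊕1⊕1⊕1⊕1⊕1⊕1⊕0⊕0⊕0 = 0
Parity bit = 0 (so all 11 bits XOR to 0).

01111110000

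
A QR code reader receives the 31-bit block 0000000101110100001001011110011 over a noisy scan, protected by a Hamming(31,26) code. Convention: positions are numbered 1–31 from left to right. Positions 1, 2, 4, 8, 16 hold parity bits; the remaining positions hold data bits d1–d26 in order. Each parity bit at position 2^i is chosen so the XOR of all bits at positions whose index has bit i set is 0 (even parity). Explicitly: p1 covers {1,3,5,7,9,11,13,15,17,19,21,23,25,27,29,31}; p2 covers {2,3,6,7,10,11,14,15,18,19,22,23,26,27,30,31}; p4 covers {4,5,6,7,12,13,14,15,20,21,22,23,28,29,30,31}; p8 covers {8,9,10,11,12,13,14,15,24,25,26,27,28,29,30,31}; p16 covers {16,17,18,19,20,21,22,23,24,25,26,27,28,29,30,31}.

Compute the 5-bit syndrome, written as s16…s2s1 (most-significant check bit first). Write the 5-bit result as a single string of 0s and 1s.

01111

s1 (pos 1,3,5,7,9,11,13,15,17,19,21,23,25,27,29,31): 0⊕0⊕0⊕0⊕0⊕1⊕0⊕0⊕0⊕1⊕0⊕0⊕1⊕1⊕0⊕1 = 1
s2 (pos 2,3,6,7,10,11,14,15,18,19,22,23,26,27,30,31): 0⊕0⊕0⊕0⊕1⊕1⊕1⊕0⊕0⊕1⊕1⊕0⊕1⊕1⊕1⊕1 = 1
s4 (pos 4,5,6,7,12,13,14,15,20,21,22,23,28,29,30,31): 0⊕0⊕0⊕0⊕1⊕0⊕1⊕0⊕0⊕0⊕1⊕0⊕0⊕0⊕1⊕1 = 1
s8 (pos 8,9,10,11,12,13,14,15,24,25,26,27,28,29,30,31): 1⊕0⊕1⊕1⊕1⊕0⊕1⊕0⊕1⊕1⊕1⊕1⊕0⊕0⊕1⊕1 = 1
s16 (pos 16,17,18,19,20,21,22,23,24,25,26,27,28,29,30,31): 0⊕0⊕0⊕1⊕0⊕0⊕1⊕0⊕1⊕1⊕1⊕1⊕0⊕0⊕1⊕1 = 0
Syndrome s16…s1 = 01111 → error at position 15.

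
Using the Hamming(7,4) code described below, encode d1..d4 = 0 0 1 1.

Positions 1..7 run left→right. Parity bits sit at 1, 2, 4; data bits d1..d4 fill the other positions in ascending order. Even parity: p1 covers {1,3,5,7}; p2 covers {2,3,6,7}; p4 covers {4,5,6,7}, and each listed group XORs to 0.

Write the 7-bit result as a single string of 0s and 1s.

Place data at non-parity positions: p1 p2 0 p4 0 1 1
p1 (pos 1,3,5,7): XOR of data positions = 0⊕0⊕1 = 1
p2 (pos 2,3,6,7): XOR of data positions = 0⊕1⊕1 = 0
p4 (pos 4,5,6,7): XOR of data positions = 0⊕1⊕1 = 0
Codeword: 1000011

1000011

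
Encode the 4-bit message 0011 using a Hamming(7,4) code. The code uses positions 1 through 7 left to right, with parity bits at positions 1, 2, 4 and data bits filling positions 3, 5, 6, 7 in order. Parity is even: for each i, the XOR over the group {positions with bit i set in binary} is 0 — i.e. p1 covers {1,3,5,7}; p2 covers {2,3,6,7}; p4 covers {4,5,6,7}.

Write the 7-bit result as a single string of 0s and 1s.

Place data at non-parity positions: p1 p2 0 p4 0 1 1
p1 (pos 1,3,5,7): XOR of data positions = 0⊕0⊕1 = 1
p2 (pos 2,3,6,7): XOR of data positions = 0⊕1⊕1 = 0
p4 (pos 4,5,6,7): XOR of data positions = 0⊕1⊕1 = 0
Codeword: 1000011

1000011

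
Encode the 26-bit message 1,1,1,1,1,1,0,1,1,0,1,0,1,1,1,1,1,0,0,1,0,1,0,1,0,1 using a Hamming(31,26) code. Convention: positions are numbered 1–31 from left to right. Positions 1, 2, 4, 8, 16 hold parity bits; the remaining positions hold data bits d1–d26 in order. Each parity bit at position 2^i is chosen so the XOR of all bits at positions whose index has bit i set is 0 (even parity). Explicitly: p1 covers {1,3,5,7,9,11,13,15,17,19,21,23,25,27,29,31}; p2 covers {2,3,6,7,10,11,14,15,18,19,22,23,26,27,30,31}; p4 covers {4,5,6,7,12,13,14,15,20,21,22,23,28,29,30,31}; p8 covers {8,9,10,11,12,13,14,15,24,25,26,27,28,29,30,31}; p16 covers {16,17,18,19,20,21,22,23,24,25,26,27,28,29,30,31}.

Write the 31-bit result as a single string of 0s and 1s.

Place data at non-parity positions: p1 p2 1 p4 1 1 1 p8 1 1 0 1 1 0 1 p16 0 1 1 1 1 1 0 0 1 0 1 0 1 0 1
p1 (pos 1,3,5,7,9,11,13,15,17,19,21,23,25,27,29,31): XOR of data positions = 1⊕1⊕1⊕1⊕0⊕1⊕1⊕0⊕1⊕1⊕0⊕1⊕1⊕1⊕1 = 0
p2 (pos 2,3,6,7,10,11,14,15,18,19,22,23,26,27,30,31): XOR of data positions = 1⊕1⊕1⊕1⊕0⊕0⊕1⊕1⊕1⊕1⊕0⊕0⊕1⊕0⊕1 = 0
p4 (pos 4,5,6,7,12,13,14,15,20,21,22,23,28,29,30,31): XOR of data positions = 1⊕1⊕1⊕1⊕1⊕0⊕1⊕1⊕1⊕1⊕0⊕0⊕1⊕0⊕1 = 1
p8 (pos 8,9,10,11,12,13,14,15,24,25,26,27,28,29,30,31): XOR of data positions = 1⊕1⊕0⊕1⊕1⊕0⊕1⊕0⊕1⊕0⊕1⊕0⊕1⊕0⊕1 = 1
p16 (pos 16,17,18,19,20,21,22,23,24,25,26,27,28,29,30,31): XOR of data positions = 0⊕1⊕1⊕1⊕1⊕1⊕0⊕0⊕1⊕0⊕1⊕0⊕1⊕0⊕1 = 1
Codeword: 0011111111011011011111001010101

0011111111011011011111001010101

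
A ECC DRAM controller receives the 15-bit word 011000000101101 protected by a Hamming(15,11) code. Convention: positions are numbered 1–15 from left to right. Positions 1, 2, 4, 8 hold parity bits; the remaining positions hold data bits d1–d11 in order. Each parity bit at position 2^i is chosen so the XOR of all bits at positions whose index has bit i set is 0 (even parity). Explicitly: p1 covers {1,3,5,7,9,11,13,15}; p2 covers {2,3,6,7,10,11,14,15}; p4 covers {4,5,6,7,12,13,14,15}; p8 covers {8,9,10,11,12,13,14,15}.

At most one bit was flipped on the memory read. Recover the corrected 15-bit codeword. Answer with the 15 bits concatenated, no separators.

s1 (pos 1,3,5,7,9,11,13,15): 0⊕1⊕0⊕0⊕0⊕0⊕1⊕1 = 1
s2 (pos 2,3,6,7,10,11,14,15): 1⊕1⊕0⊕0⊕1⊕0⊕0⊕1 = 0
s4 (pos 4,5,6,7,12,13,14,15): 0⊕0⊕0⊕0⊕1⊕1⊕0⊕1 = 1
s8 (pos 8,9,10,11,12,13,14,15): 0⊕0⊕1⊕0⊕1⊕1⊕0⊕1 = 0
Syndrome s8…s1 = 0101 → error at position 5.
Flip position 5: 011000000101101 → 011010000101101

011010000101101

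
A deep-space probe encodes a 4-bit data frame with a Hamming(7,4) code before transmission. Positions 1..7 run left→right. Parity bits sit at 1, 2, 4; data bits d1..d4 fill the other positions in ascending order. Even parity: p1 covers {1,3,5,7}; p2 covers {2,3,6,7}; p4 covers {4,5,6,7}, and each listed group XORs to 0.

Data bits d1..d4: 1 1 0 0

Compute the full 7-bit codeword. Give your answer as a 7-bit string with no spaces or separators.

Place data at non-parity positions: p1 p2 1 p4 1 0 0
p1 (pos 1,3,5,7): XOR of data positions = 1⊕1⊕0 = 0
p2 (pos 2,3,6,7): XOR of data positions = 1⊕0⊕0 = 1
p4 (pos 4,5,6,7): XOR of data positions = 1⊕0⊕0 = 1
Codeword: 0111100

0111100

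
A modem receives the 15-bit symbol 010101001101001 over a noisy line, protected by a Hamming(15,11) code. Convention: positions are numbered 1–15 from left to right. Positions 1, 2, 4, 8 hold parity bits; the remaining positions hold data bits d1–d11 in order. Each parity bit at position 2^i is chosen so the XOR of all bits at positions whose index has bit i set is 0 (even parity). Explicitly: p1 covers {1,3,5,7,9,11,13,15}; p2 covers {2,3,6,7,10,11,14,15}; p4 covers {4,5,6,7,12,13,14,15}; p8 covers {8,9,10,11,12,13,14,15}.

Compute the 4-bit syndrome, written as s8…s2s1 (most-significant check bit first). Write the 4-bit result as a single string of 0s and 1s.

s1 (pos 1,3,5,7,9,11,13,15): 0⊕0⊕0⊕0⊕1⊕0⊕0⊕1 = 0
s2 (pos 2,3,6,7,10,11,14,15): 1⊕0⊕1⊕0⊕1⊕0⊕0⊕1 = 0
s4 (pos 4,5,6,7,12,13,14,15): 1⊕0⊕1⊕0⊕1⊕0⊕0⊕1 = 0
s8 (pos 8,9,10,11,12,13,14,15): 0⊕1⊕1⊕0⊕1⊕0⊕0⊕1 = 0
Syndrome s8…s1 = 0000 → no error.

0000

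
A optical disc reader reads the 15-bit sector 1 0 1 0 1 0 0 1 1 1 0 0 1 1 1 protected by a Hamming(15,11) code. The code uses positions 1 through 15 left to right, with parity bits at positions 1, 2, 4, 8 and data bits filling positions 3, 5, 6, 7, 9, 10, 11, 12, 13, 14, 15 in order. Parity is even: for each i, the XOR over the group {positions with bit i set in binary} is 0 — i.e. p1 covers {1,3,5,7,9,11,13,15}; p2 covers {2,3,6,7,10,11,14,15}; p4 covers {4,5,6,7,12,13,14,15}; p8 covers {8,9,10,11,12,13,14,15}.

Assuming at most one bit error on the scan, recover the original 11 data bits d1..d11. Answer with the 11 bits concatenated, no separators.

11001100111

s1 (pos 1,3,5,7,9,11,13,15): 1⊕1⊕1⊕0⊕1⊕0⊕1⊕1 = 0
s2 (pos 2,3,6,7,10,11,14,15): 0⊕1⊕0⊕0⊕1⊕0⊕1⊕1 = 0
s4 (pos 4,5,6,7,12,13,14,15): 0⊕1⊕0⊕0⊕0⊕1⊕1⊕1 = 0
s8 (pos 8,9,10,11,12,13,14,15): 1⊕1⊕1⊕0⊕0⊕1⊕1⊕1 = 0
Syndrome s8…s1 = 0000 → no error.
Read data bits from positions 3,5,6,7,9,10,11,12,13,14,15: 11001100111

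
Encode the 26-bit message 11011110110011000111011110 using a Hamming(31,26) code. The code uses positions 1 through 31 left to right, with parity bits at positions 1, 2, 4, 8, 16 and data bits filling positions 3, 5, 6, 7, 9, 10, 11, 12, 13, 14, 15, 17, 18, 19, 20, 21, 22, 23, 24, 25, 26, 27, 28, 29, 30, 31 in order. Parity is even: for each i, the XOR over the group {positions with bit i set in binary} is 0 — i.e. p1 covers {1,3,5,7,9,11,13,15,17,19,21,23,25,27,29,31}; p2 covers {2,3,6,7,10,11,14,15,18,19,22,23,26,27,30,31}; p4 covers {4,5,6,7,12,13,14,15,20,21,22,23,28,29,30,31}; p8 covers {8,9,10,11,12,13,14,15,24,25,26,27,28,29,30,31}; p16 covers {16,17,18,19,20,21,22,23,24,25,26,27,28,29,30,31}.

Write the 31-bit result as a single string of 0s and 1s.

1010101111101101011000111011110

Place data at non-parity positions: p1 p2 1 p4 1 0 1 p8 1 1 1 0 1 1 0 p16 0 1 1 0 0 0 1 1 1 0 1 1 1 1 0
p1 (pos 1,3,5,7,9,11,13,15,17,19,21,23,25,27,29,31): XOR of data positions = 1⊕1⊕1⊕1⊕1⊕1⊕0⊕0⊕1⊕0⊕1⊕1⊕1⊕1⊕0 = 1
p2 (pos 2,3,6,7,10,11,14,15,18,19,22,23,26,27,30,31): XOR of data positions = 1⊕0⊕1⊕1⊕1⊕1⊕0⊕1⊕1⊕0⊕1⊕0⊕1⊕1⊕0 = 0
p4 (pos 4,5,6,7,12,13,14,15,20,21,22,23,28,29,30,31): XOR of data positions = 1⊕0⊕1⊕0⊕1⊕1⊕0⊕0⊕0⊕0⊕1⊕1⊕1⊕1⊕0 = 0
p8 (pos 8,9,10,11,12,13,14,15,24,25,26,27,28,29,30,31): XOR of data positions = 1⊕1⊕1⊕0⊕1⊕1⊕0⊕1⊕1⊕0⊕1⊕1⊕1⊕1⊕0 = 1
p16 (pos 16,17,18,19,20,21,22,23,24,25,26,27,28,29,30,31): XOR of data positions = 0⊕1⊕1⊕0⊕0⊕0⊕1⊕1⊕1⊕0⊕1⊕1⊕1⊕1⊕0 = 1
Codeword: 1010101111101101011000111011110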